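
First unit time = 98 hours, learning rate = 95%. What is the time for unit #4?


Formula: T_n = T_1 * (learning_rate)^(log2(n)) where learning_rate = rate/100
Doublings = log2(4) = 2
T_n = 98 * 0.95^2
T_n = 98 * 0.9025 = 88.4 hours

88.4 hours


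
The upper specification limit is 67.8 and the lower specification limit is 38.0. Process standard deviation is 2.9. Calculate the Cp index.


Cp = (67.8 - 38.0) / (6 * 2.9)

1.71


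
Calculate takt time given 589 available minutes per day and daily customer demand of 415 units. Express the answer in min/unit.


Formula: Takt Time = Available Production Time / Customer Demand
Takt = 589 min/day / 415 units/day
Takt = 1.42 min/unit

1.42 min/unit


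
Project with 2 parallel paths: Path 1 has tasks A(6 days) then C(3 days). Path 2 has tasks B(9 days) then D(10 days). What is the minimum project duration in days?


Path 1 = 6 + 3 = 9 days
Path 2 = 9 + 10 = 19 days
Duration = max(9, 19) = 19 days

19 days


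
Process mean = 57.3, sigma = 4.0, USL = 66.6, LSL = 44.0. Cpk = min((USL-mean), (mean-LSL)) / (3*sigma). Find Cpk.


Cpu = (66.6 - 57.3) / (3 * 4.0) = 0.78
Cpl = (57.3 - 44.0) / (3 * 4.0) = 1.11
Cpk = min(0.78, 1.11) = 0.78

0.78


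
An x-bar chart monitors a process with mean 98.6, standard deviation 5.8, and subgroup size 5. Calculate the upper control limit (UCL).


UCL = 98.6 + 3 * 5.8 / sqrt(5)

106.38


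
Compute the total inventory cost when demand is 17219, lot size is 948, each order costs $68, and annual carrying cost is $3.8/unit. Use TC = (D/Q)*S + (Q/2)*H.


TC = 17219/948 * 68 + 948/2 * 3.8

$3036.32


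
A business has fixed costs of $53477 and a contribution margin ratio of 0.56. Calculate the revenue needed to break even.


Formula: BER = Fixed Costs / Contribution Margin Ratio
BER = $53477 / 0.56
BER = $95494.64 (to the nearest cent)

$95494.64


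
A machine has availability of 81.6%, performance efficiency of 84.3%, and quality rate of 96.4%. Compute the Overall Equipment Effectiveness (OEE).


Formula: OEE = Availability * Performance * Quality / 10000
A * P = 81.6% * 84.3% / 100 = 68.79%
OEE = 68.79% * 96.4% / 100 = 66.3%

66.3%


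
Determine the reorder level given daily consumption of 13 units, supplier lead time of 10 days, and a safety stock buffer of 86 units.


Formula: ROP = (Daily Demand * Lead Time) + Safety Stock
Demand during lead time = 13 * 10 = 130 units
ROP = 130 + 86 = 216 units

216 units


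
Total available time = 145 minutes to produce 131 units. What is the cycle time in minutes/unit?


Formula: CT = Available Time / Number of Units
CT = 145 min / 131 units
CT = 1.11 min/unit

1.11 min/unit


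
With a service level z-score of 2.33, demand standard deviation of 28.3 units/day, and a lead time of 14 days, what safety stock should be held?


Formula: SS = z * sigma_d * sqrt(LT)
sqrt(LT) = sqrt(14) = 3.7417
SS = 2.33 * 28.3 * 3.7417
SS = 246.7 units

246.7 units


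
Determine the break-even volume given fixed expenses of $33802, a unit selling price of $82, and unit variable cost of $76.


Formula: BEQ = Fixed Costs / (Price - Variable Cost)
Contribution margin = $82 - $76 = $6/unit
BEQ = ceil($33802 / $6/unit) = ceil(5633.67) = 5634 units

5634 units


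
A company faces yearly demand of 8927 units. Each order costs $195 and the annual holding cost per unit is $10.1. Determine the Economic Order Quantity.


Formula: EOQ = sqrt(2 * D * S / H)
Numerator: 2 * 8927 * 195 = 3481530
2DS/H = 3481530 / 10.1 = 344705.9
EOQ = sqrt(344705.9) = 587.1 units

587.1 units


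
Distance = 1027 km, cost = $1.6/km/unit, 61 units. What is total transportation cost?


TC = dist * cost * units = 1027 * 1.6 * 61 = $100235.20

$100235.20


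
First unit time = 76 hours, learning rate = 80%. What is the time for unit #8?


Formula: T_n = T_1 * (learning_rate)^(log2(n)) where learning_rate = rate/100
Doublings = log2(8) = 3
T_n = 76 * 0.8^3
T_n = 76 * 0.512 = 38.9 hours

38.9 hours


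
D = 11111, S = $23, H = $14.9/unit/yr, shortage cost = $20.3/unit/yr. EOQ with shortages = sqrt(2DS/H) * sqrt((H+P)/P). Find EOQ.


Formula: EOQ* = sqrt(2DS/H) * sqrt((H+P)/P)
Base EOQ = sqrt(2*11111*23/14.9) = 185.21 units
Correction = sqrt((14.9+20.3)/20.3) = 1.31681
EOQ* = 185.21 * 1.31681 = 243.9 units

243.9 units


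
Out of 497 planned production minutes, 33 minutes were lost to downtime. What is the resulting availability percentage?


Formula: Availability = (Planned Time - Downtime) / Planned Time * 100
Uptime = 497 - 33 = 464 min
Availability = 464 / 497 * 100 = 93.4%

93.4%


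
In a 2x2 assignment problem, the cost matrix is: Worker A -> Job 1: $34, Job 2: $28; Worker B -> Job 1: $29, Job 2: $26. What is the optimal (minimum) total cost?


Option 1: A->1 + B->2 = $34 + $26 = $60
Option 2: A->2 + B->1 = $28 + $29 = $57
Min cost = min($60, $57) = $57

$57


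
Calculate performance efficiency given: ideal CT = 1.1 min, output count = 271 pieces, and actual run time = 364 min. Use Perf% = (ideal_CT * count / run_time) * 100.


Formula: Performance = (Ideal CT * Total Count) / Run Time * 100
Ideal output time = 1.1 * 271 = 298.1 min
Performance = 298.1 / 364 * 100 = 81.9%

81.9%


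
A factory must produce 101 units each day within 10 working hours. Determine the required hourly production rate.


Formula: Production Rate = Daily Demand / Available Hours
Rate = 101 units/day / 10 hours/day
Rate = 10.1 units/hour

10.1 units/hour


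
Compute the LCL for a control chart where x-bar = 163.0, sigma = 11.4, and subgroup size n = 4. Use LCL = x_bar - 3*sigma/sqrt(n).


LCL = 163.0 - 3 * 11.4 / sqrt(4)

145.9


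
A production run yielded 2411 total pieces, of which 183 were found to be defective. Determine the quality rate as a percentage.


Formula: Quality Rate = Good Pieces / Total Pieces * 100
Good pieces = 2411 - 183 = 2228
QR = 2228 / 2411 * 100 = 92.4%

92.4%


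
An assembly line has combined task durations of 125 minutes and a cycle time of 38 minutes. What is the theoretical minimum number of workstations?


Formula: N_min = ceil(Sum of Task Times / Cycle Time)
N_min = ceil(125 min / 38 min) = ceil(3.2895)
N_min = 4 stations

4


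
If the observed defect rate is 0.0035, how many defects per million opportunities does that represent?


DPMO = defect_rate * 1000000 = 0.0035 * 1000000

3500


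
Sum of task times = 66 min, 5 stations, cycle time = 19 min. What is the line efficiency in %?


Formula: Efficiency = Sum of Task Times / (N_stations * CT) * 100
Total station capacity = 5 stations * 19 min = 95 min
Efficiency = 66 / 95 * 100 = 69.5%

69.5%


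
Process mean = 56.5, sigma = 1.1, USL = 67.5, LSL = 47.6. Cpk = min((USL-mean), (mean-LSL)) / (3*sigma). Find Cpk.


Cpu = (67.5 - 56.5) / (3 * 1.1) = 3.33
Cpl = (56.5 - 47.6) / (3 * 1.1) = 2.7
Cpk = min(3.33, 2.7) = 2.7

2.7


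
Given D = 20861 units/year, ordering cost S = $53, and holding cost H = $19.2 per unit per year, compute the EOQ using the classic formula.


Formula: EOQ = sqrt(2 * D * S / H)
Numerator: 2 * 20861 * 53 = 2211266
2DS/H = 2211266 / 19.2 = 115170.1
EOQ = sqrt(115170.1) = 339.4 units

339.4 units


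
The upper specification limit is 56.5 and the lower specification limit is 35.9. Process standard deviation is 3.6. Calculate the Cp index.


Cp = (56.5 - 35.9) / (6 * 3.6)

0.95


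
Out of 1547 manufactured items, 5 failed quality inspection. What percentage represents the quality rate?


Formula: Quality Rate = Good Pieces / Total Pieces * 100
Good pieces = 1547 - 5 = 1542
QR = 1542 / 1547 * 100 = 99.7%

99.7%


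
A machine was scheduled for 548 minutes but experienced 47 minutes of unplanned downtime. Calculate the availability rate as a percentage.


Formula: Availability = (Planned Time - Downtime) / Planned Time * 100
Uptime = 548 - 47 = 501 min
Availability = 501 / 548 * 100 = 91.4%

91.4%


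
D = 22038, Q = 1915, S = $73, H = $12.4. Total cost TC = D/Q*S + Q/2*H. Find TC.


TC = 22038/1915 * 73 + 1915/2 * 12.4

$12713.09


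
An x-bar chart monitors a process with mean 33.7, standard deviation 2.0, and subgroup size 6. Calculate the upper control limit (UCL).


UCL = 33.7 + 3 * 2.0 / sqrt(6)

36.15


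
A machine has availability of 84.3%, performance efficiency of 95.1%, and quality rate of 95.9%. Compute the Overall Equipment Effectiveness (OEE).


Formula: OEE = Availability * Performance * Quality / 10000
A * P = 84.3% * 95.1% / 100 = 80.17%
OEE = 80.17% * 95.9% / 100 = 76.9%

76.9%


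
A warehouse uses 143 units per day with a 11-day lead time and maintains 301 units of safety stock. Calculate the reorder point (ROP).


Formula: ROP = (Daily Demand * Lead Time) + Safety Stock
Demand during lead time = 143 * 11 = 1573 units
ROP = 1573 + 301 = 1874 units

1874 units


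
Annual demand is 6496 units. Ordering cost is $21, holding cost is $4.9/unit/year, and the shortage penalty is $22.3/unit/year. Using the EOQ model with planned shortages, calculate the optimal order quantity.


Formula: EOQ* = sqrt(2DS/H) * sqrt((H+P)/P)
Base EOQ = sqrt(2*6496*21/4.9) = 235.97 units
Correction = sqrt((4.9+22.3)/22.3) = 1.10441
EOQ* = 235.97 * 1.10441 = 260.6 units

260.6 units


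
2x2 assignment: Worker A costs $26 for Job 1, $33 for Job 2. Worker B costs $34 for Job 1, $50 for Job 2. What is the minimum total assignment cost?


Option 1: A->1 + B->2 = $26 + $50 = $76
Option 2: A->2 + B->1 = $33 + $34 = $67
Min cost = min($76, $67) = $67

$67


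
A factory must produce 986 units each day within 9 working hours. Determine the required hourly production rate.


Formula: Production Rate = Daily Demand / Available Hours
Rate = 986 units/day / 9 hours/day
Rate = 109.6 units/hour

109.6 units/hour


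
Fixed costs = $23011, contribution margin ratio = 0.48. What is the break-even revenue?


Formula: BER = Fixed Costs / Contribution Margin Ratio
BER = $23011 / 0.48
BER = $47939.58 (to the nearest cent)

$47939.58


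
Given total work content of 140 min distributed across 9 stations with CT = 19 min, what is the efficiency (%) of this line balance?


Formula: Efficiency = Sum of Task Times / (N_stations * CT) * 100
Total station capacity = 9 stations * 19 min = 171 min
Efficiency = 140 / 171 * 100 = 81.9%

81.9%


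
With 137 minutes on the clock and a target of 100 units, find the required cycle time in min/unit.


Formula: CT = Available Time / Number of Units
CT = 137 min / 100 units
CT = 1.37 min/unit

1.37 min/unit


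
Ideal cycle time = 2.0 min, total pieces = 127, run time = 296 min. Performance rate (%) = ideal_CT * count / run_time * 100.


Formula: Performance = (Ideal CT * Total Count) / Run Time * 100
Ideal output time = 2.0 * 127 = 254.0 min
Performance = 254.0 / 296 * 100 = 85.8%

85.8%


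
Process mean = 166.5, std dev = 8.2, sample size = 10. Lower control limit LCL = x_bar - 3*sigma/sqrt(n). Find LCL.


LCL = 166.5 - 3 * 8.2 / sqrt(10)

158.72


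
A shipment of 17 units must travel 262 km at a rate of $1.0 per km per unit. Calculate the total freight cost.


TC = dist * cost * units = 262 * 1.0 * 17 = $4454.00

$4454.00


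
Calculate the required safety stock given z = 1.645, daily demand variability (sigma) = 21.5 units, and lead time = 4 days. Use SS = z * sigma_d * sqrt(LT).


Formula: SS = z * sigma_d * sqrt(LT)
sqrt(LT) = sqrt(4) = 2.0
SS = 1.645 * 21.5 * 2.0
SS = 70.7 units

70.7 units


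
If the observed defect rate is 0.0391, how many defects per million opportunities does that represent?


DPMO = defect_rate * 1000000 = 0.0391 * 1000000

39100


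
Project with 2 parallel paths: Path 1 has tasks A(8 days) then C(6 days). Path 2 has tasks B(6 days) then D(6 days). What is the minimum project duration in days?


Path 1 = 8 + 6 = 14 days
Path 2 = 6 + 6 = 12 days
Duration = max(14, 12) = 14 days

14 days


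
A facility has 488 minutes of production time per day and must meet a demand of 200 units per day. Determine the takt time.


Formula: Takt Time = Available Production Time / Customer Demand
Takt = 488 min/day / 200 units/day
Takt = 2.44 min/unit

2.44 min/unit


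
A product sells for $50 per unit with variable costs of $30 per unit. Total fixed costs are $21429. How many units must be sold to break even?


Formula: BEQ = Fixed Costs / (Price - Variable Cost)
Contribution margin = $50 - $30 = $20/unit
BEQ = ceil($21429 / $20/unit) = ceil(1071.45) = 1072 units

1072 units


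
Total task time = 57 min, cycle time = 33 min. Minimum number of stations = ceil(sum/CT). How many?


Formula: N_min = ceil(Sum of Task Times / Cycle Time)
N_min = ceil(57 min / 33 min) = ceil(1.7273)
N_min = 2 stations

2


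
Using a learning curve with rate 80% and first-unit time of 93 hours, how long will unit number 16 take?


Formula: T_n = T_1 * (learning_rate)^(log2(n)) where learning_rate = rate/100
Doublings = log2(16) = 4
T_n = 93 * 0.8^4
T_n = 93 * 0.4096 = 38.1 hours

38.1 hours


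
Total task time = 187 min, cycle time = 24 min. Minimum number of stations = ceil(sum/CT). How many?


Formula: N_min = ceil(Sum of Task Times / Cycle Time)
N_min = ceil(187 min / 24 min) = ceil(7.7917)
N_min = 8 stations

8


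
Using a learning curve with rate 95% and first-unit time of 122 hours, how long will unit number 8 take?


Formula: T_n = T_1 * (learning_rate)^(log2(n)) where learning_rate = rate/100
Doublings = log2(8) = 3
T_n = 122 * 0.95^3
T_n = 122 * 0.8574 = 104.6 hours

104.6 hours


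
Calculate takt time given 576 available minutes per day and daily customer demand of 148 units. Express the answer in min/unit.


Formula: Takt Time = Available Production Time / Customer Demand
Takt = 576 min/day / 148 units/day
Takt = 3.89 min/unit

3.89 min/unit


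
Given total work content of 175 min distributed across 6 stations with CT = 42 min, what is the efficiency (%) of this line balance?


Formula: Efficiency = Sum of Task Times / (N_stations * CT) * 100
Total station capacity = 6 stations * 42 min = 252 min
Efficiency = 175 / 252 * 100 = 69.4%

69.4%


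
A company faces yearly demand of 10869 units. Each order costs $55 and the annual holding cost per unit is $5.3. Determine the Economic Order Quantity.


Formula: EOQ = sqrt(2 * D * S / H)
Numerator: 2 * 10869 * 55 = 1195590
2DS/H = 1195590 / 5.3 = 225583.0
EOQ = sqrt(225583.0) = 475.0 units

475.0 units


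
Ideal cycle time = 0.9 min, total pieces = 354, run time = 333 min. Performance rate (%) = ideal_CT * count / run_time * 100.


Formula: Performance = (Ideal CT * Total Count) / Run Time * 100
Ideal output time = 0.9 * 354 = 318.6 min
Performance = 318.6 / 333 * 100 = 95.7%

95.7%


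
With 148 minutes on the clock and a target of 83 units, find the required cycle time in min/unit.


Formula: CT = Available Time / Number of Units
CT = 148 min / 83 units
CT = 1.78 min/unit

1.78 min/unit


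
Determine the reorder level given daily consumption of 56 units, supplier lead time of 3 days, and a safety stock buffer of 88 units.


Formula: ROP = (Daily Demand * Lead Time) + Safety Stock
Demand during lead time = 56 * 3 = 168 units
ROP = 168 + 88 = 256 units

256 units


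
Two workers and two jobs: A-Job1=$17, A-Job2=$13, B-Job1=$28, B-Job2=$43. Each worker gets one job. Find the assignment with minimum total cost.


Option 1: A->1 + B->2 = $17 + $43 = $60
Option 2: A->2 + B->1 = $13 + $28 = $41
Min cost = min($60, $41) = $41

$41


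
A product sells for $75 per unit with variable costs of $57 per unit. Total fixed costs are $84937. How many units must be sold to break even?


Formula: BEQ = Fixed Costs / (Price - Variable Cost)
Contribution margin = $75 - $57 = $18/unit
BEQ = ceil($84937 / $18/unit) = ceil(4718.72) = 4719 units

4719 units


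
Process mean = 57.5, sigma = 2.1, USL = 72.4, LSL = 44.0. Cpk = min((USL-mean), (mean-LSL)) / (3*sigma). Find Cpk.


Cpu = (72.4 - 57.5) / (3 * 2.1) = 2.37
Cpl = (57.5 - 44.0) / (3 * 2.1) = 2.14
Cpk = min(2.37, 2.14) = 2.14

2.14


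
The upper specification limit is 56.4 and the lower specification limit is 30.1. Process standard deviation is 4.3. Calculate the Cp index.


Cp = (56.4 - 30.1) / (6 * 4.3)

1.02


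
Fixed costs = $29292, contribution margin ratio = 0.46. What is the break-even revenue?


Formula: BER = Fixed Costs / Contribution Margin Ratio
BER = $29292 / 0.46
BER = $63678.26 (to the nearest cent)

$63678.26


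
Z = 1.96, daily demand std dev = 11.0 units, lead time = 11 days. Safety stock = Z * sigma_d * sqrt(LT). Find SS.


Formula: SS = z * sigma_d * sqrt(LT)
sqrt(LT) = sqrt(11) = 3.3166
SS = 1.96 * 11.0 * 3.3166
SS = 71.5 units

71.5 units


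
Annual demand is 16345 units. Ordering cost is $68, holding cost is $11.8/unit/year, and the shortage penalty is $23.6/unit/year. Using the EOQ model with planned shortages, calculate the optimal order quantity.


Formula: EOQ* = sqrt(2DS/H) * sqrt((H+P)/P)
Base EOQ = sqrt(2*16345*68/11.8) = 434.03 units
Correction = sqrt((11.8+23.6)/23.6) = 1.22474
EOQ* = 434.03 * 1.22474 = 531.6 units

531.6 units


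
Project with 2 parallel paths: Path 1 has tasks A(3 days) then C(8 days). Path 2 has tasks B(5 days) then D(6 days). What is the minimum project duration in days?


Path 1 = 3 + 8 = 11 days
Path 2 = 5 + 6 = 11 days
Duration = max(11, 11) = 11 days

11 days


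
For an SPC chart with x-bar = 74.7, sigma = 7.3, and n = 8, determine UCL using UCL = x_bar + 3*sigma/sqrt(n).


UCL = 74.7 + 3 * 7.3 / sqrt(8)

82.44


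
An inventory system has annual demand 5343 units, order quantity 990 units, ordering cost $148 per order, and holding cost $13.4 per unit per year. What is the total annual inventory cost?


TC = 5343/990 * 148 + 990/2 * 13.4

$7431.75


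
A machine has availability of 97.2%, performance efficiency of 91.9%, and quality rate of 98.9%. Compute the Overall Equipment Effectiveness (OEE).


Formula: OEE = Availability * Performance * Quality / 10000
A * P = 97.2% * 91.9% / 100 = 89.33%
OEE = 89.33% * 98.9% / 100 = 88.3%

88.3%


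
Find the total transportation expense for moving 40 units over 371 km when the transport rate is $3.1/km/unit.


TC = dist * cost * units = 371 * 3.1 * 40 = $46004.00

$46004.00


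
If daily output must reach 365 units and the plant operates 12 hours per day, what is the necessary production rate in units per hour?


Formula: Production Rate = Daily Demand / Available Hours
Rate = 365 units/day / 12 hours/day
Rate = 30.4 units/hour

30.4 units/hour


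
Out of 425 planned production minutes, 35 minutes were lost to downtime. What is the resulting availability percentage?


Formula: Availability = (Planned Time - Downtime) / Planned Time * 100
Uptime = 425 - 35 = 390 min
Availability = 390 / 425 * 100 = 91.8%

91.8%


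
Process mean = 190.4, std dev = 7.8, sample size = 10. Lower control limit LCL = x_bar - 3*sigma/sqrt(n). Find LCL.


LCL = 190.4 - 3 * 7.8 / sqrt(10)

183.0


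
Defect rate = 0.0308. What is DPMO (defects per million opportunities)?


DPMO = defect_rate * 1000000 = 0.0308 * 1000000

30800


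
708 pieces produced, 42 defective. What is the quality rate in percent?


Formula: Quality Rate = Good Pieces / Total Pieces * 100
Good pieces = 708 - 42 = 666
QR = 666 / 708 * 100 = 94.1%

94.1%


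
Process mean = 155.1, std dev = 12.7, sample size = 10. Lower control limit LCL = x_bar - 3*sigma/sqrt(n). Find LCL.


LCL = 155.1 - 3 * 12.7 / sqrt(10)

143.05


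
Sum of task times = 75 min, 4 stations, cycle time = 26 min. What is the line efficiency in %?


Formula: Efficiency = Sum of Task Times / (N_stations * CT) * 100
Total station capacity = 4 stations * 26 min = 104 min
Efficiency = 75 / 104 * 100 = 72.1%

72.1%


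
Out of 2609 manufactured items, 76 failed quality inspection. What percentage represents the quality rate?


Formula: Quality Rate = Good Pieces / Total Pieces * 100
Good pieces = 2609 - 76 = 2533
QR = 2533 / 2609 * 100 = 97.1%

97.1%


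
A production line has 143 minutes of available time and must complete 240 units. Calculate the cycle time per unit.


Formula: CT = Available Time / Number of Units
CT = 143 min / 240 units
CT = 0.6 min/unit

0.6 min/unit


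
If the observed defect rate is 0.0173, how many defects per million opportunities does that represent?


DPMO = defect_rate * 1000000 = 0.0173 * 1000000

17300


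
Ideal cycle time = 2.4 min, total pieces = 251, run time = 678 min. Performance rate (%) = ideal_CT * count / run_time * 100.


Formula: Performance = (Ideal CT * Total Count) / Run Time * 100
Ideal output time = 2.4 * 251 = 602.4 min
Performance = 602.4 / 678 * 100 = 88.8%

88.8%


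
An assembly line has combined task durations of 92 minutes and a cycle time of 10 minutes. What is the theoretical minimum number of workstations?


Formula: N_min = ceil(Sum of Task Times / Cycle Time)
N_min = ceil(92 min / 10 min) = ceil(9.2)
N_min = 10 stations

10


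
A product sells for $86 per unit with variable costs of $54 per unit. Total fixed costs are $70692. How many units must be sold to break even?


Formula: BEQ = Fixed Costs / (Price - Variable Cost)
Contribution margin = $86 - $54 = $32/unit
BEQ = ceil($70692 / $32/unit) = ceil(2209.12) = 2210 units

2210 units


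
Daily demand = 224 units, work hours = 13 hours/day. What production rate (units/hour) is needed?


Formula: Production Rate = Daily Demand / Available Hours
Rate = 224 units/day / 13 hours/day
Rate = 17.2 units/hour

17.2 units/hour


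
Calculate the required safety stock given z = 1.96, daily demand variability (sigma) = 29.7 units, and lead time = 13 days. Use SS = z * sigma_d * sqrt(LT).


Formula: SS = z * sigma_d * sqrt(LT)
sqrt(LT) = sqrt(13) = 3.6056
SS = 1.96 * 29.7 * 3.6056
SS = 209.9 units

209.9 units


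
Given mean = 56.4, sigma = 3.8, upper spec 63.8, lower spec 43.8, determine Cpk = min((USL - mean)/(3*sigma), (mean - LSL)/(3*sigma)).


Cpu = (63.8 - 56.4) / (3 * 3.8) = 0.65
Cpl = (56.4 - 43.8) / (3 * 3.8) = 1.11
Cpk = min(0.65, 1.11) = 0.65

0.65


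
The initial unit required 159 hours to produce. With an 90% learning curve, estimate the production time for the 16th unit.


Formula: T_n = T_1 * (learning_rate)^(log2(n)) where learning_rate = rate/100
Doublings = log2(16) = 4
T_n = 159 * 0.9^4
T_n = 159 * 0.6561 = 104.3 hours

104.3 hours


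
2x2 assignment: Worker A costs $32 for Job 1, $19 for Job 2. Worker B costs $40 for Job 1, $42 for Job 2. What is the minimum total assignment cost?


Option 1: A->1 + B->2 = $32 + $42 = $74
Option 2: A->2 + B->1 = $19 + $40 = $59
Min cost = min($74, $59) = $59

$59


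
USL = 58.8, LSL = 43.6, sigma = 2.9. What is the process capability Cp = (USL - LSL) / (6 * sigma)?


Cp = (58.8 - 43.6) / (6 * 2.9)

0.87


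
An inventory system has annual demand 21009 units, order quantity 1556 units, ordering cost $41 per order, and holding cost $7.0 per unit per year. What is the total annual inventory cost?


TC = 21009/1556 * 41 + 1556/2 * 7.0

$5999.58


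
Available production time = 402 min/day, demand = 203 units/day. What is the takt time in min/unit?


Formula: Takt Time = Available Production Time / Customer Demand
Takt = 402 min/day / 203 units/day
Takt = 1.98 min/unit

1.98 min/unit


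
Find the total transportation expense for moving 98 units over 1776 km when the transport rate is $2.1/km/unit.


TC = dist * cost * units = 1776 * 2.1 * 98 = $365500.80

$365500.80


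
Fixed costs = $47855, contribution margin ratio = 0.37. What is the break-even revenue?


Formula: BER = Fixed Costs / Contribution Margin Ratio
BER = $47855 / 0.37
BER = $129337.84 (to the nearest cent)

$129337.84


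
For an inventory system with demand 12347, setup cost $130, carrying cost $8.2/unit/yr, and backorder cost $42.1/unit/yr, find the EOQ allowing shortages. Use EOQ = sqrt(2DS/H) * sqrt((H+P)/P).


Formula: EOQ* = sqrt(2DS/H) * sqrt((H+P)/P)
Base EOQ = sqrt(2*12347*130/8.2) = 625.69 units
Correction = sqrt((8.2+42.1)/42.1) = 1.09306
EOQ* = 625.69 * 1.09306 = 683.9 units

683.9 units


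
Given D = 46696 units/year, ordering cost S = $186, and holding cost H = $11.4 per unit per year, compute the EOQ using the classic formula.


Formula: EOQ = sqrt(2 * D * S / H)
Numerator: 2 * 46696 * 186 = 17370912
2DS/H = 17370912 / 11.4 = 1523764.2
EOQ = sqrt(1523764.2) = 1234.4 units

1234.4 units


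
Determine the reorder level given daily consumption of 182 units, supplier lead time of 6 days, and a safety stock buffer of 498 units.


Formula: ROP = (Daily Demand * Lead Time) + Safety Stock
Demand during lead time = 182 * 6 = 1092 units
ROP = 1092 + 498 = 1590 units

1590 units


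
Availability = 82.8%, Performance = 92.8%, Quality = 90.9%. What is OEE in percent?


Formula: OEE = Availability * Performance * Quality / 10000
A * P = 82.8% * 92.8% / 100 = 76.84%
OEE = 76.84% * 90.9% / 100 = 69.8%

69.8%


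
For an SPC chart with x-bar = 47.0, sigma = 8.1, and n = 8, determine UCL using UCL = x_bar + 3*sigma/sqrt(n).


UCL = 47.0 + 3 * 8.1 / sqrt(8)

55.59


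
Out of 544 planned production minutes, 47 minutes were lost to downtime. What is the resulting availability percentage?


Formula: Availability = (Planned Time - Downtime) / Planned Time * 100
Uptime = 544 - 47 = 497 min
Availability = 497 / 544 * 100 = 91.4%

91.4%


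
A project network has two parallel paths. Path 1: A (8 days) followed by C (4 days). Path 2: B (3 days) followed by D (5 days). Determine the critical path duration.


Path 1 = 8 + 4 = 12 days
Path 2 = 3 + 5 = 8 days
Duration = max(12, 8) = 12 days

12 days


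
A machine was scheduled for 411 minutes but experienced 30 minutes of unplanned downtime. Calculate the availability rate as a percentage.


Formula: Availability = (Planned Time - Downtime) / Planned Time * 100
Uptime = 411 - 30 = 381 min
Availability = 381 / 411 * 100 = 92.7%

92.7%


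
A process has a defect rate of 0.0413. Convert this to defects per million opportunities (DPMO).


DPMO = defect_rate * 1000000 = 0.0413 * 1000000

41300


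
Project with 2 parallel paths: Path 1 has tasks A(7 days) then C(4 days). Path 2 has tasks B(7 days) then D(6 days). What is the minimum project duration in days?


Path 1 = 7 + 4 = 11 days
Path 2 = 7 + 6 = 13 days
Duration = max(11, 13) = 13 days

13 days


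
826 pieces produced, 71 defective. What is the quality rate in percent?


Formula: Quality Rate = Good Pieces / Total Pieces * 100
Good pieces = 826 - 71 = 755
QR = 755 / 826 * 100 = 91.4%

91.4%


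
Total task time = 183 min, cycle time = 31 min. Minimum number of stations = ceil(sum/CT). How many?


Formula: N_min = ceil(Sum of Task Times / Cycle Time)
N_min = ceil(183 min / 31 min) = ceil(5.9032)
N_min = 6 stations

6


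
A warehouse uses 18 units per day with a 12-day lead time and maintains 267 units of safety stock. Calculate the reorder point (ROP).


Formula: ROP = (Daily Demand * Lead Time) + Safety Stock
Demand during lead time = 18 * 12 = 216 units
ROP = 216 + 267 = 483 units

483 units


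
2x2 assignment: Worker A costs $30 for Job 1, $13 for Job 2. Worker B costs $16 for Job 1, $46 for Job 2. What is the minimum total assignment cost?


Option 1: A->1 + B->2 = $30 + $46 = $76
Option 2: A->2 + B->1 = $13 + $16 = $29
Min cost = min($76, $29) = $29

$29


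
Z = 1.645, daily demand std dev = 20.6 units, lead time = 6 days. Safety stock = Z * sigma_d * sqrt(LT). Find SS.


Formula: SS = z * sigma_d * sqrt(LT)
sqrt(LT) = sqrt(6) = 2.4495
SS = 1.645 * 20.6 * 2.4495
SS = 83.0 units

83.0 units


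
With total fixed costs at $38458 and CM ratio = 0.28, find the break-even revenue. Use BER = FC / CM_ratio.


Formula: BER = Fixed Costs / Contribution Margin Ratio
BER = $38458 / 0.28
BER = $137350.00 (to the nearest cent)

$137350.00


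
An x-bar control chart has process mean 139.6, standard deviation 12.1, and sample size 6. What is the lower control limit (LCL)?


LCL = 139.6 - 3 * 12.1 / sqrt(6)

124.78


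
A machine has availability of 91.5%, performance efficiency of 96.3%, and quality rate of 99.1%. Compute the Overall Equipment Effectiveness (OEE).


Formula: OEE = Availability * Performance * Quality / 10000
A * P = 91.5% * 96.3% / 100 = 88.11%
OEE = 88.11% * 99.1% / 100 = 87.3%

87.3%


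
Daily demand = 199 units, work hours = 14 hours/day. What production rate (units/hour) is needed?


Formula: Production Rate = Daily Demand / Available Hours
Rate = 199 units/day / 14 hours/day
Rate = 14.2 units/hour

14.2 units/hour


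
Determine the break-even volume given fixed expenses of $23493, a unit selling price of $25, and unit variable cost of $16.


Formula: BEQ = Fixed Costs / (Price - Variable Cost)
Contribution margin = $25 - $16 = $9/unit
BEQ = ceil($23493 / $9/unit) = ceil(2610.33) = 2611 units

2611 units


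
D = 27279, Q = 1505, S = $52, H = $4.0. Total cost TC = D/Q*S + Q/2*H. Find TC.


TC = 27279/1505 * 52 + 1505/2 * 4.0

$3952.53


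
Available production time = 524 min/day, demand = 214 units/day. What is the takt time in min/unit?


Formula: Takt Time = Available Production Time / Customer Demand
Takt = 524 min/day / 214 units/day
Takt = 2.45 min/unit

2.45 min/unit


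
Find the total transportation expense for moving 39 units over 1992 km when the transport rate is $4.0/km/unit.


TC = dist * cost * units = 1992 * 4.0 * 39 = $310752.00

$310752.00


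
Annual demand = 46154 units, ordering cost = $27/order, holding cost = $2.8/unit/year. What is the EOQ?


Formula: EOQ = sqrt(2 * D * S / H)
Numerator: 2 * 46154 * 27 = 2492316
2DS/H = 2492316 / 2.8 = 890112.9
EOQ = sqrt(890112.9) = 943.5 units

943.5 units


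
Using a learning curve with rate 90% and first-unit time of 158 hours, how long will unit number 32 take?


Formula: T_n = T_1 * (learning_rate)^(log2(n)) where learning_rate = rate/100
Doublings = log2(32) = 5
T_n = 158 * 0.9^5
T_n = 158 * 0.5905 = 93.3 hours

93.3 hours


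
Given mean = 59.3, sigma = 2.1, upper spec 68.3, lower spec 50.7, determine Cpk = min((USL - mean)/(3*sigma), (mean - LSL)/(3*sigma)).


Cpu = (68.3 - 59.3) / (3 * 2.1) = 1.43
Cpl = (59.3 - 50.7) / (3 * 2.1) = 1.37
Cpk = min(1.43, 1.37) = 1.37

1.37


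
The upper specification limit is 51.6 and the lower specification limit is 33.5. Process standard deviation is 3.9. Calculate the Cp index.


Cp = (51.6 - 33.5) / (6 * 3.9)

0.77


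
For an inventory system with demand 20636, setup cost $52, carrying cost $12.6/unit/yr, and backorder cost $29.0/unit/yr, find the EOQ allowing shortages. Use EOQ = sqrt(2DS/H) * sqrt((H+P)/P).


Formula: EOQ* = sqrt(2DS/H) * sqrt((H+P)/P)
Base EOQ = sqrt(2*20636*52/12.6) = 412.71 units
Correction = sqrt((12.6+29.0)/29.0) = 1.1977
EOQ* = 412.71 * 1.1977 = 494.3 units

494.3 units


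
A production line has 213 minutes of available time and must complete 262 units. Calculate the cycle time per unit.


Formula: CT = Available Time / Number of Units
CT = 213 min / 262 units
CT = 0.81 min/unit

0.81 min/unit


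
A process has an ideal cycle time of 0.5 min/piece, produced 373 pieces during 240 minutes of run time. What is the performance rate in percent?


Formula: Performance = (Ideal CT * Total Count) / Run Time * 100
Ideal output time = 0.5 * 373 = 186.5 min
Performance = 186.5 / 240 * 100 = 77.7%

77.7%


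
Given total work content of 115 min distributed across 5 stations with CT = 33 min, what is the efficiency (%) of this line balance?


Formula: Efficiency = Sum of Task Times / (N_stations * CT) * 100
Total station capacity = 5 stations * 33 min = 165 min
Efficiency = 115 / 165 * 100 = 69.7%

69.7%


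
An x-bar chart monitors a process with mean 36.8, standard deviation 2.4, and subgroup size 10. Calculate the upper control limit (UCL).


UCL = 36.8 + 3 * 2.4 / sqrt(10)

39.08


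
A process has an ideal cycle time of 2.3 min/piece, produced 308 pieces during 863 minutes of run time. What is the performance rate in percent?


Formula: Performance = (Ideal CT * Total Count) / Run Time * 100
Ideal output time = 2.3 * 308 = 708.4 min
Performance = 708.4 / 863 * 100 = 82.1%

82.1%


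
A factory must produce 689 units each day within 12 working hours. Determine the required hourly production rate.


Formula: Production Rate = Daily Demand / Available Hours
Rate = 689 units/day / 12 hours/day
Rate = 57.4 units/hour

57.4 units/hour


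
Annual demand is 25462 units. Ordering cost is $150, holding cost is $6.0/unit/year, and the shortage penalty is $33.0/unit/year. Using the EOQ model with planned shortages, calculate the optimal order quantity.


Formula: EOQ* = sqrt(2DS/H) * sqrt((H+P)/P)
Base EOQ = sqrt(2*25462*150/6.0) = 1128.32 units
Correction = sqrt((6.0+33.0)/33.0) = 1.08711
EOQ* = 1128.32 * 1.08711 = 1226.6 units

1226.6 units


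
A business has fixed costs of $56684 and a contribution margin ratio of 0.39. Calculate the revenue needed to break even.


Formula: BER = Fixed Costs / Contribution Margin Ratio
BER = $56684 / 0.39
BER = $145343.59 (to the nearest cent)

$145343.59


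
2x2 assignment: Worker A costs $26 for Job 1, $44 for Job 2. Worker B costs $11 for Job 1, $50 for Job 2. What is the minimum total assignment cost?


Option 1: A->1 + B->2 = $26 + $50 = $76
Option 2: A->2 + B->1 = $44 + $11 = $55
Min cost = min($76, $55) = $55

$55


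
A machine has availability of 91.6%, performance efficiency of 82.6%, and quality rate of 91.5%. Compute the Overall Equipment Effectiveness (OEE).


Formula: OEE = Availability * Performance * Quality / 10000
A * P = 91.6% * 82.6% / 100 = 75.66%
OEE = 75.66% * 91.5% / 100 = 69.2%

69.2%


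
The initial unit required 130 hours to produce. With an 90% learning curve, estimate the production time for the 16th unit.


Formula: T_n = T_1 * (learning_rate)^(log2(n)) where learning_rate = rate/100
Doublings = log2(16) = 4
T_n = 130 * 0.9^4
T_n = 130 * 0.6561 = 85.3 hours

85.3 hours


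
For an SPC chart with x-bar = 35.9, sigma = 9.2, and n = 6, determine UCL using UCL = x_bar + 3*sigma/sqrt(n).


UCL = 35.9 + 3 * 9.2 / sqrt(6)

47.17


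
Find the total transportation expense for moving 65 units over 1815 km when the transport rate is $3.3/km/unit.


TC = dist * cost * units = 1815 * 3.3 * 65 = $389317.50

$389317.50


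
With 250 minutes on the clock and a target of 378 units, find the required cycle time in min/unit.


Formula: CT = Available Time / Number of Units
CT = 250 min / 378 units
CT = 0.66 min/unit

0.66 min/unit


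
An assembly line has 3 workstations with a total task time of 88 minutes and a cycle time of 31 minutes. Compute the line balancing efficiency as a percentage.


Formula: Efficiency = Sum of Task Times / (N_stations * CT) * 100
Total station capacity = 3 stations * 31 min = 93 min
Efficiency = 88 / 93 * 100 = 94.6%

94.6%


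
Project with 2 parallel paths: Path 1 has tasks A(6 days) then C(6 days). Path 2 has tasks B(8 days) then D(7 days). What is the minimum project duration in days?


Path 1 = 6 + 6 = 12 days
Path 2 = 8 + 7 = 15 days
Duration = max(12, 15) = 15 days

15 days


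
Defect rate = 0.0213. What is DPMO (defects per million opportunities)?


DPMO = defect_rate * 1000000 = 0.0213 * 1000000

21300


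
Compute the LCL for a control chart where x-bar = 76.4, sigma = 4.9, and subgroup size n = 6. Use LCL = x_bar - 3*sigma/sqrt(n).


LCL = 76.4 - 3 * 4.9 / sqrt(6)

70.4


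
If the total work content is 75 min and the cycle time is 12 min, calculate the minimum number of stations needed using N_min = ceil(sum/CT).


Formula: N_min = ceil(Sum of Task Times / Cycle Time)
N_min = ceil(75 min / 12 min) = ceil(6.25)
N_min = 7 stations

7


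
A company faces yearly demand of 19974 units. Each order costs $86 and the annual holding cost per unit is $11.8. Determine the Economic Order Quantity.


Formula: EOQ = sqrt(2 * D * S / H)
Numerator: 2 * 19974 * 86 = 3435528
2DS/H = 3435528 / 11.8 = 291146.4
EOQ = sqrt(291146.4) = 539.6 units

539.6 units


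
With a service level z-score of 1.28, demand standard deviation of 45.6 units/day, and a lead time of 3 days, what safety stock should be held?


Formula: SS = z * sigma_d * sqrt(LT)
sqrt(LT) = sqrt(3) = 1.7321
SS = 1.28 * 45.6 * 1.7321
SS = 101.1 units

101.1 units


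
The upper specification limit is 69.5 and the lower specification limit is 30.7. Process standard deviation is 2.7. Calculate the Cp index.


Cp = (69.5 - 30.7) / (6 * 2.7)

2.4


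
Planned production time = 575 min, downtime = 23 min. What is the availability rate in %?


Formula: Availability = (Planned Time - Downtime) / Planned Time * 100
Uptime = 575 - 23 = 552 min
Availability = 552 / 575 * 100 = 96.0%

96.0%


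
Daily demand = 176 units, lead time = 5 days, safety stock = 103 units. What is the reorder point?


Formula: ROP = (Daily Demand * Lead Time) + Safety Stock
Demand during lead time = 176 * 5 = 880 units
ROP = 880 + 103 = 983 units

983 units


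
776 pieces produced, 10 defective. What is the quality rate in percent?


Formula: Quality Rate = Good Pieces / Total Pieces * 100
Good pieces = 776 - 10 = 766
QR = 766 / 776 * 100 = 98.7%

98.7%


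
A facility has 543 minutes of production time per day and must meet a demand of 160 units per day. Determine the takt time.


Formula: Takt Time = Available Production Time / Customer Demand
Takt = 543 min/day / 160 units/day
Takt = 3.39 min/unit

3.39 min/unit


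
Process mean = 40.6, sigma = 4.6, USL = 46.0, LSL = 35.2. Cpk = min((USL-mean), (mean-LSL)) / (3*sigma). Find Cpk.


Cpu = (46.0 - 40.6) / (3 * 4.6) = 0.39
Cpl = (40.6 - 35.2) / (3 * 4.6) = 0.39
Cpk = min(0.39, 0.39) = 0.39

0.39


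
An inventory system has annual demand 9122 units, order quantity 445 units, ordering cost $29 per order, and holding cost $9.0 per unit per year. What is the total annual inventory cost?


TC = 9122/445 * 29 + 445/2 * 9.0

$2596.97


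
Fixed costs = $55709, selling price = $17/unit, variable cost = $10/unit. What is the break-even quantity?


Formula: BEQ = Fixed Costs / (Price - Variable Cost)
Contribution margin = $17 - $10 = $7/unit
BEQ = ceil($55709 / $7/unit) = ceil(7958.43) = 7959 units

7959 units


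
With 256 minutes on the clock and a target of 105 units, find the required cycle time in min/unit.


Formula: CT = Available Time / Number of Units
CT = 256 min / 105 units
CT = 2.44 min/unit

2.44 min/unit


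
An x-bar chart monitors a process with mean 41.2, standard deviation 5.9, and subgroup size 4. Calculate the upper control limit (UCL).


UCL = 41.2 + 3 * 5.9 / sqrt(4)

50.05


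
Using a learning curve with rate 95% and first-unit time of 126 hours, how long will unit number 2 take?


Formula: T_n = T_1 * (learning_rate)^(log2(n)) where learning_rate = rate/100
Doublings = log2(2) = 1
T_n = 126 * 0.95^1
T_n = 126 * 0.95 = 119.7 hours

119.7 hours


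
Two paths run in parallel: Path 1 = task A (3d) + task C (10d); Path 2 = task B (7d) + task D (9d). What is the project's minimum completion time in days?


Path 1 = 3 + 10 = 13 days
Path 2 = 7 + 9 = 16 days
Duration = max(13, 16) = 16 days

16 days


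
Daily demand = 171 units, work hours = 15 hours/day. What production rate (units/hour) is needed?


Formula: Production Rate = Daily Demand / Available Hours
Rate = 171 units/day / 15 hours/day
Rate = 11.4 units/hour

11.4 units/hour


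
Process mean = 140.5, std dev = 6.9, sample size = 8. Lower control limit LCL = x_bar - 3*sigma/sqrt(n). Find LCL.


LCL = 140.5 - 3 * 6.9 / sqrt(8)

133.18
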